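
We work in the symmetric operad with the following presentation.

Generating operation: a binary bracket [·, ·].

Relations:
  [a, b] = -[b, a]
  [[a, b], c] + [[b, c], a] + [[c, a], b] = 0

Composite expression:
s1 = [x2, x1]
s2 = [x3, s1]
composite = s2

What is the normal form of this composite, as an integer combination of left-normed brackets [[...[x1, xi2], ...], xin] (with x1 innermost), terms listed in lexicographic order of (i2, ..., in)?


[[x1, x2], x3]

Skip Jacobi rewriting: expand, keep x1-initial words, read off terms.
Composite bracket: [x3, [x2, x1]]
Each bracket splits as ab - ba, giving 4 signed words (2^2 = 4).
Keep just the words that open with x1:
  word x1x2x3 has sign +1, contributing +[[x1, x2], x3]


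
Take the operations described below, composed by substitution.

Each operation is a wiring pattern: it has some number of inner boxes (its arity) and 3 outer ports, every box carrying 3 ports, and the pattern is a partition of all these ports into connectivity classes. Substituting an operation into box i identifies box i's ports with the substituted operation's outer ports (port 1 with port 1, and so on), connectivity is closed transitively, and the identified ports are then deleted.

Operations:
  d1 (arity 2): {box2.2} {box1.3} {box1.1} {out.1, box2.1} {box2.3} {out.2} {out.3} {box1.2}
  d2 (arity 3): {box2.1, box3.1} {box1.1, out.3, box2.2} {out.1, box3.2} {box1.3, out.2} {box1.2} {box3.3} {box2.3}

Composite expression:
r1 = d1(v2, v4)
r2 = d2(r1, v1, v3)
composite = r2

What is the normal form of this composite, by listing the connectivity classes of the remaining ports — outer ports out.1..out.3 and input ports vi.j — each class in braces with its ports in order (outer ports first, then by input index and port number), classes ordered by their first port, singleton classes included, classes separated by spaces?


{out.1, v3.2} {out.2} {out.3, v1.2, v4.1} {v1.1, v3.1} {v1.3} {v2.1} {v2.2} {v2.3} {v3.3} {v4.2} {v4.3}


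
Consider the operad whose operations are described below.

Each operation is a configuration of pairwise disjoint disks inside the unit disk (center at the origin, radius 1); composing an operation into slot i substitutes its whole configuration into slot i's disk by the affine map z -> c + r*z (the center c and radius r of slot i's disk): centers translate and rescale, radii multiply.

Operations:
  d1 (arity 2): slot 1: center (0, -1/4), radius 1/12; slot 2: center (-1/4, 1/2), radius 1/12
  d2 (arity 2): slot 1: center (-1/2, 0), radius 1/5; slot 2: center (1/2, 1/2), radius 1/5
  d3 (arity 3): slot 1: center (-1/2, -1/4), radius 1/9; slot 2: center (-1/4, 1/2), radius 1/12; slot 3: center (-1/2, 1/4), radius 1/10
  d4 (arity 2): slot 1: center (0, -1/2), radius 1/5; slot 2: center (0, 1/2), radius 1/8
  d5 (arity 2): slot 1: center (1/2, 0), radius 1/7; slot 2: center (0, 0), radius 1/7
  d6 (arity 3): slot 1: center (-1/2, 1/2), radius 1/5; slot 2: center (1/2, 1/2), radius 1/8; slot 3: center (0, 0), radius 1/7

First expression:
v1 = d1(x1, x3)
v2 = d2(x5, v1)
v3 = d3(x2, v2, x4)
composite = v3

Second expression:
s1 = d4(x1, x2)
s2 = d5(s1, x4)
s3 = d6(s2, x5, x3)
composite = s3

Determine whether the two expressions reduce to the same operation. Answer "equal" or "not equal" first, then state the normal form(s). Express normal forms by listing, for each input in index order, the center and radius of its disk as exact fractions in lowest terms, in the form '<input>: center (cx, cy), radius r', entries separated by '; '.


not equal — first x1: center (-5/24, 43/80), radius 1/720; x2: center (-1/2, -1/4), radius 1/9; x3: center (-17/80, 11/20), radius 1/720; x4: center (-1/2, 1/4), radius 1/10; x5: center (-7/24, 1/2), radius 1/60, second x1: center (-2/5, 17/35), radius 1/175; x2: center (-2/5, 18/35), radius 1/280; x3: center (0, 0), radius 1/7; x4: center (-1/2, 1/2), radius 1/35; x5: center (1/2, 1/2), radius 1/8

Reducing the first expression gives x1: center (-5/24, 43/80), radius 1/720; x2: center (-1/2, -1/4), radius 1/9; x3: center (-17/80, 11/20), radius 1/720; x4: center (-1/2, 1/4), radius 1/10; x5: center (-7/24, 1/2), radius 1/60
Reducing the second expression gives x1: center (-2/5, 17/35), radius 1/175; x2: center (-2/5, 18/35), radius 1/280; x3: center (0, 0), radius 1/7; x4: center (-1/2, 1/2), radius 1/35; x5: center (1/2, 1/2), radius 1/8
No match — not equal.


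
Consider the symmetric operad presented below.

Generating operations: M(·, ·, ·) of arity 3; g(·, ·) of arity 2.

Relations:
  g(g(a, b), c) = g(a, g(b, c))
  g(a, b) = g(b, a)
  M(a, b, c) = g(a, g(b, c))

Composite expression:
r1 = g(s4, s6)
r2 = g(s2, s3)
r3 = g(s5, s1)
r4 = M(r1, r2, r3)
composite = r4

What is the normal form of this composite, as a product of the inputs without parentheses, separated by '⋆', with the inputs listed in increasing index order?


s1 ⋆ s2 ⋆ s3 ⋆ s4 ⋆ s5 ⋆ s6


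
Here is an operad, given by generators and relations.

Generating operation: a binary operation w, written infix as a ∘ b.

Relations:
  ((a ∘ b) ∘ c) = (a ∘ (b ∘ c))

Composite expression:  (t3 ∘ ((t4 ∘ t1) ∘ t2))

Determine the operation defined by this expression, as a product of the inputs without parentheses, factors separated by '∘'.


t3 ∘ t4 ∘ t1 ∘ t2

The w-tree's shape is irrelevant; the t-reading-order decides.
(t4 ∘ t1) flattens to t4 ∘ t1
((t4 ∘ t1) ∘ t2) flattens to t4 ∘ t1 ∘ t2
(t3 ∘ ((t4 ∘ t1) ∘ t2)) flattens to t3 ∘ t4 ∘ t1 ∘ t2


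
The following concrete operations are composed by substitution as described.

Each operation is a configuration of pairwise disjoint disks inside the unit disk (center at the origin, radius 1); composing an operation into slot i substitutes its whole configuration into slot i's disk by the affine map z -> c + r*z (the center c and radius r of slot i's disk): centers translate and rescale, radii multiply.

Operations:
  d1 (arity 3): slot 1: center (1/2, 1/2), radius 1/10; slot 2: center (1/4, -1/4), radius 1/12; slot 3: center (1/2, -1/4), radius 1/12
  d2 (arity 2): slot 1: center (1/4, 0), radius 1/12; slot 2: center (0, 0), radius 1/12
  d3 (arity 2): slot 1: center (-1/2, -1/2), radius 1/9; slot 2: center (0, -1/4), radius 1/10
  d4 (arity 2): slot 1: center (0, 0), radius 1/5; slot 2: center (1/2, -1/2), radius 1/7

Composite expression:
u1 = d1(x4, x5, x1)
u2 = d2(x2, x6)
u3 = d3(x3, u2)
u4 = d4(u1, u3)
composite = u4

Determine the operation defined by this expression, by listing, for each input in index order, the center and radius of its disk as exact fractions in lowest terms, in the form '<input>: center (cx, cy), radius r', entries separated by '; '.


x1: center (1/10, -1/20), radius 1/60; x2: center (141/280, -15/28), radius 1/840; x3: center (3/7, -4/7), radius 1/63; x4: center (1/10, 1/10), radius 1/50; x5: center (1/20, -1/20), radius 1/60; x6: center (1/2, -15/28), radius 1/840

Nesting under d4 composes maps z -> c + r*z down each x-path.
x4 passes through 2 substitutions, ending at center (1/10, 1/10), radius 1/50
x5 passes through 2 substitutions, ending at center (1/20, -1/20), radius 1/60
x1 passes through 2 substitutions, ending at center (1/10, -1/20), radius 1/60
x3 passes through 2 substitutions, ending at center (3/7, -4/7), radius 1/63
x2 passes through 3 substitutions, ending at center (141/280, -15/28), radius 1/840
x6 passes through 3 substitutions, ending at center (1/2, -15/28), radius 1/840


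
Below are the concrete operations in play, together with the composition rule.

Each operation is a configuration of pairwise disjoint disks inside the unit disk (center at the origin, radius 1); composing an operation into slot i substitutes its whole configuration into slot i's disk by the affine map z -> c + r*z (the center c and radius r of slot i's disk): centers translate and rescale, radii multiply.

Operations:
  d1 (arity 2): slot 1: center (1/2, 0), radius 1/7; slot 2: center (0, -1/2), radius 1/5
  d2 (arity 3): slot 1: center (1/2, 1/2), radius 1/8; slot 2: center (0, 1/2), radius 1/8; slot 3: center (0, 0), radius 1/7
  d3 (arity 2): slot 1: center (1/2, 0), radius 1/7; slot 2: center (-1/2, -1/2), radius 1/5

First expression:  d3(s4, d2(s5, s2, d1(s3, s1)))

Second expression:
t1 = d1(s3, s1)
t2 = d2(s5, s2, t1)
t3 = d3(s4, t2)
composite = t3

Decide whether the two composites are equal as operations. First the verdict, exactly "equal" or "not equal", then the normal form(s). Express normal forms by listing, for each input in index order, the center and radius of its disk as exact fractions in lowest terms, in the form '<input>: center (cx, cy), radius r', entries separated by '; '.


Normal form of the first expression: s1: center (-1/2, -18/35), radius 1/175; s2: center (-1/2, -2/5), radius 1/40; s3: center (-17/35, -1/2), radius 1/245; s4: center (1/2, 0), radius 1/7; s5: center (-2/5, -2/5), radius 1/40
Normal form of the second expression: s1: center (-1/2, -18/35), radius 1/175; s2: center (-1/2, -2/5), radius 1/40; s3: center (-17/35, -1/2), radius 1/245; s4: center (1/2, 0), radius 1/7; s5: center (-2/5, -2/5), radius 1/40
Same normal form: equal.

equal; both compose to s1: center (-1/2, -18/35), radius 1/175; s2: center (-1/2, -2/5), radius 1/40; s3: center (-17/35, -1/2), radius 1/245; s4: center (1/2, 0), radius 1/7; s5: center (-2/5, -2/5), radius 1/40


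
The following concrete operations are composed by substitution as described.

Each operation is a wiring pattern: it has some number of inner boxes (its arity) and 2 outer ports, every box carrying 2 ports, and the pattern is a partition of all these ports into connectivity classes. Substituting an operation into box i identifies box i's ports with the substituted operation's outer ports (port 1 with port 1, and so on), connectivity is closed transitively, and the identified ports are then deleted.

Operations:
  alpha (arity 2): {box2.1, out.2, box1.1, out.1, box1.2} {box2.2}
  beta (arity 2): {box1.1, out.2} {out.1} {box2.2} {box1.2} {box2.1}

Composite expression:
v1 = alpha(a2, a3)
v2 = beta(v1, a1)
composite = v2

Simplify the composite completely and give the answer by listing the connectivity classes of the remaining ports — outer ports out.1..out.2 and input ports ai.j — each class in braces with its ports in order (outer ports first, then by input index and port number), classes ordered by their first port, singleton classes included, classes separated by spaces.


{out.1} {out.2, a2.1, a2.2, a3.1} {a1.1} {a1.2} {a3.2}

Substituting into beta glues patterns; closure does the rest.
through alpha, on inputs (a2, a3): {out.1, out.2, a2.1, a2.2, a3.1} {a3.2} (out.j = stage outer ports)
through beta, on inputs (a2, a3, a1): {out.1} {out.2, a2.1, a2.2, a3.1} {a1.1} {a1.2} {a3.2} (out.j = stage outer ports)


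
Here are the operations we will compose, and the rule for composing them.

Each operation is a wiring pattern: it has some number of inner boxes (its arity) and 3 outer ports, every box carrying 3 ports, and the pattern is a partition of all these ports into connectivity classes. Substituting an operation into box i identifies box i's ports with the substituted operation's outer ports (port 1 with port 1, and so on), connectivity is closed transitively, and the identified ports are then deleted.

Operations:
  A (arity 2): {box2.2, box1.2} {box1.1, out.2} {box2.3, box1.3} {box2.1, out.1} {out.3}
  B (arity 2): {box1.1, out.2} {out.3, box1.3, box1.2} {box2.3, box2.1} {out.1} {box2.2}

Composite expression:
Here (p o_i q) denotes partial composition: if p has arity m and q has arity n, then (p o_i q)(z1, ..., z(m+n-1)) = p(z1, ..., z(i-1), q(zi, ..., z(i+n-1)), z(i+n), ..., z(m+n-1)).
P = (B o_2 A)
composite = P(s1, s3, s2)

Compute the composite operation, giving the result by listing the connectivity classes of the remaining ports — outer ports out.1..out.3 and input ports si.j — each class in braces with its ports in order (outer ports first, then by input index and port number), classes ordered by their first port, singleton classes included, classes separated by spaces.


{out.1} {out.2, s1.1} {out.3, s1.2, s1.3} {s2.1} {s2.2, s3.2} {s2.3, s3.3} {s3.1}

Substituting into B glues patterns; closure does the rest.
through A, on inputs (s3, s2): {out.1, s2.1} {out.2, s3.1} {out.3} {s2.2, s3.2} {s2.3, s3.3} (out.j = stage outer ports)
through B, on inputs (s1, s3, s2): {out.1} {out.2, s1.1} {out.3, s1.2, s1.3} {s2.1} {s2.2, s3.2} {s2.3, s3.3} {s3.1} (out.j = stage outer ports)


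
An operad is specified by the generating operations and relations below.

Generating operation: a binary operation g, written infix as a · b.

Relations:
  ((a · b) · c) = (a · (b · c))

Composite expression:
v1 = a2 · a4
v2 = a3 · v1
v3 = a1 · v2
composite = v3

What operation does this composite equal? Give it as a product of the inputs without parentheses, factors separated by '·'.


a1 · a3 · a2 · a4

Under associativity of g, the answer is the a's in reading order.
(a2 · a4) flattens to a2 · a4
(a3 · (a2 · a4)) flattens to a3 · a2 · a4
(a1 · (a3 · (a2 · a4))) flattens to a1 · a3 · a2 · a4


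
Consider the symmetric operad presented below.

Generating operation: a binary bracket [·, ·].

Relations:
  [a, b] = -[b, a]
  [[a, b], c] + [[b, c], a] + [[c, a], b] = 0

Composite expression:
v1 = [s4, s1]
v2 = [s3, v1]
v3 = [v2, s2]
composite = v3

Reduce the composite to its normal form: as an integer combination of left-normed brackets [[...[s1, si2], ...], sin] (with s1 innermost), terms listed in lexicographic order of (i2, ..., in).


In the tensor algebra, words opening s1 carry the s1-anchored form.
Composite bracket: [[s3, [s4, s1]], s2]
Each bracket splits as ab - ba, giving 8 signed words (2^3 = 8).
Keep just the words that open with s1:
  word s1s4s3s2 has sign +1, contributing +[[[s1, s4], s3], s2]

[[[s1, s4], s3], s2]


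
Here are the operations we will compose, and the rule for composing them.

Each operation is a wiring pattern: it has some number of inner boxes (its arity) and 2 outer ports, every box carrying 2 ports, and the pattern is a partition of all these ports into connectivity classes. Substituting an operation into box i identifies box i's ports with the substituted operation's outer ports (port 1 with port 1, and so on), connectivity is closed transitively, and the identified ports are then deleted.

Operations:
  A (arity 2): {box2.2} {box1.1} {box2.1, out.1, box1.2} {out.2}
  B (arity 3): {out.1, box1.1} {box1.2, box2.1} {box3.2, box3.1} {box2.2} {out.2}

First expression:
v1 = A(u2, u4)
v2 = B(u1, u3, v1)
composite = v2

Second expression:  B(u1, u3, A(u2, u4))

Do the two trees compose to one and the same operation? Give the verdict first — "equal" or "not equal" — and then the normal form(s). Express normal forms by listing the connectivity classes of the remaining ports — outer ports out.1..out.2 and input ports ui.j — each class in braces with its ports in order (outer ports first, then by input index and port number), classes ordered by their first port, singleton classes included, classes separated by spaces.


equal — both sides give {out.1, u1.1} {out.2} {u1.2, u3.1} {u2.1} {u2.2, u4.1} {u3.2} {u4.2}

In normal form, the first expression is {out.1, u1.1} {out.2} {u1.2, u3.1} {u2.1} {u2.2, u4.1} {u3.2} {u4.2}
In normal form, the second expression is {out.1, u1.1} {out.2} {u1.2, u3.1} {u2.1} {u2.2, u4.1} {u3.2} {u4.2}
The normal forms match — equal.


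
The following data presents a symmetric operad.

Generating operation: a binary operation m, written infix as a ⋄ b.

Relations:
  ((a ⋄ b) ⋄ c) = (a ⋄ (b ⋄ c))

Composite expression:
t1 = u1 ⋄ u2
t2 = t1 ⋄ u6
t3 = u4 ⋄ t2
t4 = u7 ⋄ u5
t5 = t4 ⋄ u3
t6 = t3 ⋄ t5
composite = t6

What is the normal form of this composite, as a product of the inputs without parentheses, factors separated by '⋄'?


Under associativity of m, the answer is the u's in reading order.
(u1 ⋄ u2) flattens to u1 ⋄ u2
((u1 ⋄ u2) ⋄ u6) flattens to u1 ⋄ u2 ⋄ u6
(u4 ⋄ ((u1 ⋄ u2) ⋄ u6)) flattens to u4 ⋄ u1 ⋄ u2 ⋄ u6
(u7 ⋄ u5) flattens to u7 ⋄ u5
((u7 ⋄ u5) ⋄ u3) flattens to u7 ⋄ u5 ⋄ u3
((u4 ⋄ ((u1 ⋄ u2) ⋄ u6)) ⋄ ((u7 ⋄ u5) ⋄ u3)) flattens to u4 ⋄ u1 ⋄ u2 ⋄ u6 ⋄ u7 ⋄ u5 ⋄ u3

u4 ⋄ u1 ⋄ u2 ⋄ u6 ⋄ u7 ⋄ u5 ⋄ u3


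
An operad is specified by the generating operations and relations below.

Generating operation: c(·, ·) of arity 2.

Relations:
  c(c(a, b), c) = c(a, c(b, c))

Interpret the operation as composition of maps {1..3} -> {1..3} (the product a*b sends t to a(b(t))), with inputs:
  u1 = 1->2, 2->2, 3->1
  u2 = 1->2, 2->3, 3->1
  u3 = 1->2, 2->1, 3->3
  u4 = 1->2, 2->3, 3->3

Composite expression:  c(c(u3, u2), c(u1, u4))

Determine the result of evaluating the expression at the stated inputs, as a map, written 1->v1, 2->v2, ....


1->3, 2->1, 3->1


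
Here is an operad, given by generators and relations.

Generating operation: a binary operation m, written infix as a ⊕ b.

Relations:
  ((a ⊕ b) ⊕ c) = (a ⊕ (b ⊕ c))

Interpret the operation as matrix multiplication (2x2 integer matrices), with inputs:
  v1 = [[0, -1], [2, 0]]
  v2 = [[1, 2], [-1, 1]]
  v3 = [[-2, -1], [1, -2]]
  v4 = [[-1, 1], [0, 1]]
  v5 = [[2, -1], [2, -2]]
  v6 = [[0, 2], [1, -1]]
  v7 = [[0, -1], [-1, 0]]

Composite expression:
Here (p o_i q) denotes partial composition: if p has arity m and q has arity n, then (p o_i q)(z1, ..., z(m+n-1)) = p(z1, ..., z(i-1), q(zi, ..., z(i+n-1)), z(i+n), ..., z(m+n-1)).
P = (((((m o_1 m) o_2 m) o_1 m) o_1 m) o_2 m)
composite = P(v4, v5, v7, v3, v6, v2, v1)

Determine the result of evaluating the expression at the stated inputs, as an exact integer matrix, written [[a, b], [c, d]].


[[-10, -2], [-20, -16]]

(v5 ⊕ v7) = [[1, -2], [2, -2]]
(v4 ⊕ (v5 ⊕ v7)) = [[1, 0], [2, -2]]
((v4 ⊕ (v5 ⊕ v7)) ⊕ v3) = [[-2, -1], [-6, 2]]
(v6 ⊕ v2) = [[-2, 2], [2, 1]]
(((v4 ⊕ (v5 ⊕ v7)) ⊕ v3) ⊕ (v6 ⊕ v2)) = [[2, -5], [16, -10]]
((((v4 ⊕ (v5 ⊕ v7)) ⊕ v3) ⊕ (v6 ⊕ v2)) ⊕ v1) = [[-10, -2], [-20, -16]]


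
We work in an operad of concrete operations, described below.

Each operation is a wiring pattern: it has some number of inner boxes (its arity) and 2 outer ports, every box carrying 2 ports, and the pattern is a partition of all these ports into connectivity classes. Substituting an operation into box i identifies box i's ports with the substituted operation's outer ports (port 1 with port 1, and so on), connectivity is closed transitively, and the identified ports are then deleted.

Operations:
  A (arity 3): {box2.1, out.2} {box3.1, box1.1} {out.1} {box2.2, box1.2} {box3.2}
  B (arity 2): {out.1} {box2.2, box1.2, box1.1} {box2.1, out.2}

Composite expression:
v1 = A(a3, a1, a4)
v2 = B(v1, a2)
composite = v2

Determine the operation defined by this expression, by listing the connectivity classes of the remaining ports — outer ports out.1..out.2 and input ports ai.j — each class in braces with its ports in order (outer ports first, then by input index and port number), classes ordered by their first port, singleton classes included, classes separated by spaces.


{out.1} {out.2, a2.1} {a1.1, a2.2} {a1.2, a3.2} {a3.1, a4.1} {a4.2}

Substituting into B glues patterns; closure does the rest.
through A, on inputs (a3, a1, a4): {out.1} {out.2, a1.1} {a1.2, a3.2} {a3.1, a4.1} {a4.2} (out.j = stage outer ports)
through B, on inputs (a3, a1, a4, a2): {out.1} {out.2, a2.1} {a1.1, a2.2} {a1.2, a3.2} {a3.1, a4.1} {a4.2} (out.j = stage outer ports)


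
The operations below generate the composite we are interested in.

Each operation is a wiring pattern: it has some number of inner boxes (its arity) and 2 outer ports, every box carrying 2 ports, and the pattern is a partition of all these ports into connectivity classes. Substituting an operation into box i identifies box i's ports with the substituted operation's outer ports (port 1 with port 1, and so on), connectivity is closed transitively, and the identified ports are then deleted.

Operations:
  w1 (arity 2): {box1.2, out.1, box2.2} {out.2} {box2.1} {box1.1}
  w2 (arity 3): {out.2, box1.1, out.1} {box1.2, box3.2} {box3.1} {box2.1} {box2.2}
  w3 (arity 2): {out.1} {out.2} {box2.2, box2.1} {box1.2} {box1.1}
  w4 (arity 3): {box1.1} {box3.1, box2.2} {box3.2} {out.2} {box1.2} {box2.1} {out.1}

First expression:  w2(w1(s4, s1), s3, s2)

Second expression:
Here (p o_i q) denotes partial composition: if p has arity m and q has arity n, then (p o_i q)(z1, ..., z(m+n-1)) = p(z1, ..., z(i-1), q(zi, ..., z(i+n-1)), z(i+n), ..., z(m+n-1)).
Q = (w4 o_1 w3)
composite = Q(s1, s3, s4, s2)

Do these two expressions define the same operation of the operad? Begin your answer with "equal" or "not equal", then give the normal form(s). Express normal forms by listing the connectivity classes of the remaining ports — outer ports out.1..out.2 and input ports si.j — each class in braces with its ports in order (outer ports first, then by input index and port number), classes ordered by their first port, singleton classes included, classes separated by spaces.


The first expression reduces to {out.1, out.2, s1.2, s4.2} {s1.1} {s2.1} {s2.2} {s3.1} {s3.2} {s4.1}
The second expression reduces to {out.1} {out.2} {s1.1} {s1.2} {s2.1, s4.2} {s2.2} {s3.1, s3.2} {s4.1}
Distinct normal forms: not equal.

not equal; the first gives {out.1, out.2, s1.2, s4.2} {s1.1} {s2.1} {s2.2} {s3.1} {s3.2} {s4.1} and the second {out.1} {out.2} {s1.1} {s1.2} {s2.1, s4.2} {s2.2} {s3.1, s3.2} {s4.1}


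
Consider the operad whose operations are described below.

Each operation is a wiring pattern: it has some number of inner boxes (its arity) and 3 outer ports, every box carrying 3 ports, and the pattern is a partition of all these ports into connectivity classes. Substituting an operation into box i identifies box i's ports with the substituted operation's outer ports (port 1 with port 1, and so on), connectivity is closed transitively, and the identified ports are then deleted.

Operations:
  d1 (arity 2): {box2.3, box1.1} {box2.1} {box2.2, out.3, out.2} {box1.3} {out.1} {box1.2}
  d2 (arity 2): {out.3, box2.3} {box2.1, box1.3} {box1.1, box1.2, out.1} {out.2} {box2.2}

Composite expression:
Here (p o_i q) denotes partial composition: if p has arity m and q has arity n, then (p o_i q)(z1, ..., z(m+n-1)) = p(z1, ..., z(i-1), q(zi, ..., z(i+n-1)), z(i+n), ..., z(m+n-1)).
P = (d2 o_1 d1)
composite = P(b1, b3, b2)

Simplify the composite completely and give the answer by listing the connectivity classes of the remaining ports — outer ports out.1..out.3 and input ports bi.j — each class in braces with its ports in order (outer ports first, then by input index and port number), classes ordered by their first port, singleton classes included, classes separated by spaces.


{out.1, b2.1, b3.2} {out.2} {out.3, b2.3} {b1.1, b3.3} {b1.2} {b1.3} {b2.2} {b3.1}

Treat the ports identified at d2 as solder joints: merge, then drop.
composing d1 on (b1, b3), with out.j its own outer ports: {out.1} {out.2, out.3, b3.2} {b1.1, b3.3} {b1.2} {b1.3} {b3.1}
composing d2 on (b1, b3, b2), with out.j its own outer ports: {out.1, b2.1, b3.2} {out.2} {out.3, b2.3} {b1.1, b3.3} {b1.2} {b1.3} {b2.2} {b3.1}


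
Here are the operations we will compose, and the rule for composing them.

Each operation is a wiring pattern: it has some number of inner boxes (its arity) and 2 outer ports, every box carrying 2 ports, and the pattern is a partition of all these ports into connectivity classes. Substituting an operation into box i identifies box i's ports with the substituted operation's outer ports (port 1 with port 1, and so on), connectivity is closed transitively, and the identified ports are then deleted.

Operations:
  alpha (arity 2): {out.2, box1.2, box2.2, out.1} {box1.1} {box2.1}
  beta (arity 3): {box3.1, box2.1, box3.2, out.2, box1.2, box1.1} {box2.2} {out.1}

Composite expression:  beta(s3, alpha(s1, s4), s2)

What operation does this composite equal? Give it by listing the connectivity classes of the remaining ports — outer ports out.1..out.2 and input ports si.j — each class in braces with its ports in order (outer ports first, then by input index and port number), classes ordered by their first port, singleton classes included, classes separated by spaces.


{out.1} {out.2, s1.2, s2.1, s2.2, s3.1, s3.2, s4.2} {s1.1} {s4.1}

Substituting into beta glues patterns; closure does the rest.
the subtree at alpha composes to {out.1, out.2, s1.2, s4.2} {s1.1} {s4.1} on (s1, s4); out.j = own outer ports
the subtree at beta composes to {out.1} {out.2, s1.2, s2.1, s2.2, s3.1, s3.2, s4.2} {s1.1} {s4.1} on (s3, s1, s4, s2); out.j = own outer ports


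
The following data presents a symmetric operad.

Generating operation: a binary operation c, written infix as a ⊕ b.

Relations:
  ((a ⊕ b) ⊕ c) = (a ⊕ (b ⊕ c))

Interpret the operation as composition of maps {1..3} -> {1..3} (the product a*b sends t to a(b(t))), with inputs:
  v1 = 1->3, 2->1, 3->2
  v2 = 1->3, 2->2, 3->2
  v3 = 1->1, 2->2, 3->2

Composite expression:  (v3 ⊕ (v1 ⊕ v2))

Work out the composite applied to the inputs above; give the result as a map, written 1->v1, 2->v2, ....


1->2, 2->1, 3->1

(v1 ⊕ v2) = 1->2, 2->1, 3->1
(v3 ⊕ (v1 ⊕ v2)) = 1->2, 2->1, 3->1


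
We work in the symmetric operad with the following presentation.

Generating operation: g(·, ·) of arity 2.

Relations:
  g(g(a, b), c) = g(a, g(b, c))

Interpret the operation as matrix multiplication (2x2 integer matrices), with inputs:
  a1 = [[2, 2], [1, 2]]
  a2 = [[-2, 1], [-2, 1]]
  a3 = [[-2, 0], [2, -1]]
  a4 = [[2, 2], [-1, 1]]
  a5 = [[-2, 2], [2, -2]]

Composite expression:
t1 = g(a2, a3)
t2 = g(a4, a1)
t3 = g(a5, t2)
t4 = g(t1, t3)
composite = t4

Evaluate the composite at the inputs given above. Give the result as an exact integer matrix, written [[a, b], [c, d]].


[[-98, -112], [-98, -112]]

g(a2, a3) = [[6, -1], [6, -1]]
g(a4, a1) = [[6, 8], [-1, 0]]
g(a5, g(a4, a1)) = [[-14, -16], [14, 16]]
g(g(a2, a3), g(a5, g(a4, a1))) = [[-98, -112], [-98, -112]]


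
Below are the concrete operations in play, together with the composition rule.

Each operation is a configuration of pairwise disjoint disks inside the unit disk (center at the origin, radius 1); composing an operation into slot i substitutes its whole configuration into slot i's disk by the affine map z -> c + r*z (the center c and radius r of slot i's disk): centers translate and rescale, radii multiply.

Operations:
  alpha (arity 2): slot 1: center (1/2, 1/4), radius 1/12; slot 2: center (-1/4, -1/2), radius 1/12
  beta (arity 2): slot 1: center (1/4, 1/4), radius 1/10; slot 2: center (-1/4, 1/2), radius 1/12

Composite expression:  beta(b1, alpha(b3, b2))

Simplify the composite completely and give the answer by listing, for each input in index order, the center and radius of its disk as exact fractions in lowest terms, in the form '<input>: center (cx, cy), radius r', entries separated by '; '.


Affine substitution under beta: radii multiply and b-centers shift.
input b1: applying the 1 nested substitution gives center (1/4, 1/4), radius 1/10
input b3: applying the 2 nested substitutions gives center (-5/24, 25/48), radius 1/144
input b2: applying the 2 nested substitutions gives center (-13/48, 11/24), radius 1/144

b1: center (1/4, 1/4), radius 1/10; b2: center (-13/48, 11/24), radius 1/144; b3: center (-5/24, 25/48), radius 1/144


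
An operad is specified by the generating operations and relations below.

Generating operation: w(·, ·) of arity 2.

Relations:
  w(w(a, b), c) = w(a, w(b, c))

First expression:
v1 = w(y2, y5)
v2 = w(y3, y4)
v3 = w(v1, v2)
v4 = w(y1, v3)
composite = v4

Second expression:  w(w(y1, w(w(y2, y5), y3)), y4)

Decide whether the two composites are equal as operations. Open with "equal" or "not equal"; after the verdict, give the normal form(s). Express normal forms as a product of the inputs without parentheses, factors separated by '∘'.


Normal form of the first expression: y1 ∘ y2 ∘ y5 ∘ y3 ∘ y4
Normal form of the second expression: y1 ∘ y2 ∘ y5 ∘ y3 ∘ y4
The normal forms match — equal.

equal: each reduces to y1 ∘ y2 ∘ y5 ∘ y3 ∘ y4


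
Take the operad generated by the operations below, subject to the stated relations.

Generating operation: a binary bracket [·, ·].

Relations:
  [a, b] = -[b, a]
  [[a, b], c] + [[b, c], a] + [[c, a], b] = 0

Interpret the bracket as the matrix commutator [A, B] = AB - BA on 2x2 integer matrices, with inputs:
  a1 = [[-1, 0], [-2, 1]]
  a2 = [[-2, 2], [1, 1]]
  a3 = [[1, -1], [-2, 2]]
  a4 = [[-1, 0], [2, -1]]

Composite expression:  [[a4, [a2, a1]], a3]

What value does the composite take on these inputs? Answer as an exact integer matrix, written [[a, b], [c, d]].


[[-16, 16], [-16, 16]]

[a2, a1] = [[-4, 4], [-8, 4]]
[a4, [a2, a1]] = [[-8, 0], [-16, 8]]
[[a4, [a2, a1]], a3] = [[-16, 16], [-16, 16]]


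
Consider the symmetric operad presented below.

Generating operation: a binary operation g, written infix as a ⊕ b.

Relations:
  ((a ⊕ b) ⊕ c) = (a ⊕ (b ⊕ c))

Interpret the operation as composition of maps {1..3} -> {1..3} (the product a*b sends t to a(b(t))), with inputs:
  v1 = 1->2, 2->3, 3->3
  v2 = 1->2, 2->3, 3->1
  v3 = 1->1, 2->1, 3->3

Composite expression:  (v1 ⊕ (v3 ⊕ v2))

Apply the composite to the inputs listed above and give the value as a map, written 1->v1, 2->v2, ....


(v3 ⊕ v2) = 1->1, 2->3, 3->1
(v1 ⊕ (v3 ⊕ v2)) = 1->2, 2->3, 3->2

1->2, 2->3, 3->2


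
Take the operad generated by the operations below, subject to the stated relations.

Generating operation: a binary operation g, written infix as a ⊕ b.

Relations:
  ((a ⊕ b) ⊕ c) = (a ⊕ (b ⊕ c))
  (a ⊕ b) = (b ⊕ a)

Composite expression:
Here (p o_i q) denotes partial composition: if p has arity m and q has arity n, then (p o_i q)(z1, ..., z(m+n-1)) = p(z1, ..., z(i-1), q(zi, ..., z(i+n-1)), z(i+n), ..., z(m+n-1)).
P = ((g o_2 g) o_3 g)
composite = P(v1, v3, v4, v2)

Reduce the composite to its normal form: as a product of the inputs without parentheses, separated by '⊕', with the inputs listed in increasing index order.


v1 ⊕ v2 ⊕ v3 ⊕ v4

Key point: g commutes, so take the v-inputs in any fixed order.
(v4 ⊕ v2) linearizes to v4 ⊕ v2
(v3 ⊕ (v4 ⊕ v2)) linearizes to v3 ⊕ v4 ⊕ v2
(v1 ⊕ (v3 ⊕ (v4 ⊕ v2))) linearizes to v1 ⊕ v3 ⊕ v4 ⊕ v2
the factors in increasing index order: v1 ⊕ v2 ⊕ v3 ⊕ v4


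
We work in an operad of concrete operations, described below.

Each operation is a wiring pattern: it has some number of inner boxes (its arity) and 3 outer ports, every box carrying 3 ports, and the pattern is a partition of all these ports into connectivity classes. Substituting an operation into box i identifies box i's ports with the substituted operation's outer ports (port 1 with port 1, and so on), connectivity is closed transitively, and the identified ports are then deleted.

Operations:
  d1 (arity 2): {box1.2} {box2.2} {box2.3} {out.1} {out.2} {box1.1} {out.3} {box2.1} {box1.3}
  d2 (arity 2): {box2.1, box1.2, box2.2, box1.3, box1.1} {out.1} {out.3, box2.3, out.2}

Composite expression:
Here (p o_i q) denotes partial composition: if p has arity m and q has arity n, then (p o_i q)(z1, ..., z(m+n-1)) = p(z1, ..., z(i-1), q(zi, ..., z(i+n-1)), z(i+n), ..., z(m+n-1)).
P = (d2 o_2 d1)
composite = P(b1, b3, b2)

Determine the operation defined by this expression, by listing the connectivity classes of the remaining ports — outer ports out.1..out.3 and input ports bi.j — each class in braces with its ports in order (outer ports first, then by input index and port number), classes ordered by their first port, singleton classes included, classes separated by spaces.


{out.1} {out.2, out.3} {b1.1, b1.2, b1.3} {b2.1} {b2.2} {b2.3} {b3.1} {b3.2} {b3.3}

After gluing at d2, chains via deleted ports link the b-ports.
after d1, the pattern on (b3, b2) reads {out.1} {out.2} {out.3} {b2.1} {b2.2} {b2.3} {b3.1} {b3.2} {b3.3} (out.j = its outer ports)
after d2, the pattern on (b1, b3, b2) reads {out.1} {out.2, out.3} {b1.1, b1.2, b1.3} {b2.1} {b2.2} {b2.3} {b3.1} {b3.2} {b3.3} (out.j = its outer ports)


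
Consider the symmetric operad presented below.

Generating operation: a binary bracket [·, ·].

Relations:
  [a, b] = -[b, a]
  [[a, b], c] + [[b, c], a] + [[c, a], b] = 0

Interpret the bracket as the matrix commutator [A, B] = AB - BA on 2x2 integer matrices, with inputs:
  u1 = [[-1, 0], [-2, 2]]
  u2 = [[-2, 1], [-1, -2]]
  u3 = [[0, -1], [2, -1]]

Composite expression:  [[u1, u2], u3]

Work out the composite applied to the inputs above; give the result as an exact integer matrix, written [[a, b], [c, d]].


[[-9, -1], [-11, 9]]

[u1, u2] = [[2, -3], [-3, -2]]
[[u1, u2], u3] = [[-9, -1], [-11, 9]]


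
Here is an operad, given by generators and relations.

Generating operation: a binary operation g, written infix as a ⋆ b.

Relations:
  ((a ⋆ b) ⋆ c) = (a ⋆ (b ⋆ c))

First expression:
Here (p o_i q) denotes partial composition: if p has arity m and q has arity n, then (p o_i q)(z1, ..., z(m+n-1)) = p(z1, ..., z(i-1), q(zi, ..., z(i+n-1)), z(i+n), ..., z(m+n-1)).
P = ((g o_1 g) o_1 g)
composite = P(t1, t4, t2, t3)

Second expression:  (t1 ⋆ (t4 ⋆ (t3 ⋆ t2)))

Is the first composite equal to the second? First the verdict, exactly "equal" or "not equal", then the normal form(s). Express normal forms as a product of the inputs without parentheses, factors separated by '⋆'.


not equal: they reduce to t1 ⋆ t4 ⋆ t2 ⋆ t3 and t1 ⋆ t4 ⋆ t3 ⋆ t2

Reducing the first expression gives t1 ⋆ t4 ⋆ t2 ⋆ t3
Reducing the second expression gives t1 ⋆ t4 ⋆ t3 ⋆ t2
No match — not equal.


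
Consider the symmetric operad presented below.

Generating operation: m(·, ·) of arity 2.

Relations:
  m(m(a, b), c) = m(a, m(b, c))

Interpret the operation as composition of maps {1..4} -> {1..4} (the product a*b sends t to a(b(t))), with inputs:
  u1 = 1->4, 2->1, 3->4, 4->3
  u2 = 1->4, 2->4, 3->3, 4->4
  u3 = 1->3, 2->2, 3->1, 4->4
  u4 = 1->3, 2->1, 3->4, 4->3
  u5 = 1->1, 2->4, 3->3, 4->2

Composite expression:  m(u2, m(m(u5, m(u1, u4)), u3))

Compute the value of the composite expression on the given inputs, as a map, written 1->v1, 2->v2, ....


1->3, 2->4, 3->4, 4->4

m(u1, u4) = 1->4, 2->4, 3->3, 4->4
m(u5, m(u1, u4)) = 1->2, 2->2, 3->3, 4->2
m(m(u5, m(u1, u4)), u3) = 1->3, 2->2, 3->2, 4->2
m(u2, m(m(u5, m(u1, u4)), u3)) = 1->3, 2->4, 3->4, 4->4


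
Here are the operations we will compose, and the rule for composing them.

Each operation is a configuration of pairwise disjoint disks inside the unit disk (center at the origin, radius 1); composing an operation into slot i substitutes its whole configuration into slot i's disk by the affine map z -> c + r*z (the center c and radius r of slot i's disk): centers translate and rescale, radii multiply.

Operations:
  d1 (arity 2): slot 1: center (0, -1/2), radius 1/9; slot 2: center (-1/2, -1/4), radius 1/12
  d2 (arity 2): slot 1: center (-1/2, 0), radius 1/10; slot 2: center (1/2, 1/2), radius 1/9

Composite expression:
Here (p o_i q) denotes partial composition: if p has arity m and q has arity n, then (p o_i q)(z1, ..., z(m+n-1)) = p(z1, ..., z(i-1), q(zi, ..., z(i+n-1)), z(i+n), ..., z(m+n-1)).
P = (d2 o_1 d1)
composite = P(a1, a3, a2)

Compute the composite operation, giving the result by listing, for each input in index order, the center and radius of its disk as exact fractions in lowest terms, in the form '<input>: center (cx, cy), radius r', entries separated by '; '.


a1: center (-1/2, -1/20), radius 1/90; a2: center (1/2, 1/2), radius 1/9; a3: center (-11/20, -1/40), radius 1/120


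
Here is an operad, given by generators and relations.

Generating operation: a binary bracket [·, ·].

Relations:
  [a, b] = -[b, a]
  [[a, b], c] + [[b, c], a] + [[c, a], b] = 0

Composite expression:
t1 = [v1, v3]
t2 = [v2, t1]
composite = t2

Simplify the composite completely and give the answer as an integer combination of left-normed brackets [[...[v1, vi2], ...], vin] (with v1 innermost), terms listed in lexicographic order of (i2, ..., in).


Expand each bracket as ab - ba; the v1-initial words give the coefficients.
Composite bracket: [v2, [v1, v3]]
Applying ab - ba throughout gives 4 signed words (2^2 = 4).
Coefficients come from the v1-initial words:
  from v1v3v2, sign -1: term -[[v1, v3], v2]

-[[v1, v3], v2]


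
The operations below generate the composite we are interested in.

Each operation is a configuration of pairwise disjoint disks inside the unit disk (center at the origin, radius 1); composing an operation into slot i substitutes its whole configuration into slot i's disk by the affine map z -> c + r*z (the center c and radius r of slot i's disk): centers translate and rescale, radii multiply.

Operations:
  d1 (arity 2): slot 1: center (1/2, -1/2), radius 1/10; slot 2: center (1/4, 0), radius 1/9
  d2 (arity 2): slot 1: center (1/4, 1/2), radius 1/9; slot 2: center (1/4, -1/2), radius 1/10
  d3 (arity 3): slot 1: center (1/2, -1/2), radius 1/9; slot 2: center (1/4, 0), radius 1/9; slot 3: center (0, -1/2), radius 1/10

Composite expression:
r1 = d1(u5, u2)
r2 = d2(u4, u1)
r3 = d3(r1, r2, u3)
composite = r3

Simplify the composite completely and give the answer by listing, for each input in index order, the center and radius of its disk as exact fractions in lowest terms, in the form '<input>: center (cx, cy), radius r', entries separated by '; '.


u1: center (5/18, -1/18), radius 1/90; u2: center (19/36, -1/2), radius 1/81; u3: center (0, -1/2), radius 1/10; u4: center (5/18, 1/18), radius 1/81; u5: center (5/9, -5/9), radius 1/90

Each u-disk chains the slot maps above it in d3; radii multiply.
input u5: applying the 2 nested substitutions gives center (5/9, -5/9), radius 1/90
input u2: applying the 2 nested substitutions gives center (19/36, -1/2), radius 1/81
input u4: applying the 2 nested substitutions gives center (5/18, 1/18), radius 1/81
input u1: applying the 2 nested substitutions gives center (5/18, -1/18), radius 1/90
input u3: applying the 1 nested substitution gives center (0, -1/2), radius 1/10


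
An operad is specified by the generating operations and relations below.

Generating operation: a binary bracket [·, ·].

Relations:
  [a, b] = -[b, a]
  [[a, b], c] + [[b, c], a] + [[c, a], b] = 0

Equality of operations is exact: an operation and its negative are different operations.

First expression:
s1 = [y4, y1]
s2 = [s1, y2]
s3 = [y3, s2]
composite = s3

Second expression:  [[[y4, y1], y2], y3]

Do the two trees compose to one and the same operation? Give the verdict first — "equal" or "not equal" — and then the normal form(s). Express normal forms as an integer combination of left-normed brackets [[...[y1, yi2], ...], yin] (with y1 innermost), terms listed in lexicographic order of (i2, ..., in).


not equal; the first gives [[[y1, y4], y2], y3] and the second -[[[y1, y4], y2], y3]

The first composite normalizes to [[[y1, y4], y2], y3]
The second composite normalizes to -[[[y1, y4], y2], y3]
They disagree, so not equal.


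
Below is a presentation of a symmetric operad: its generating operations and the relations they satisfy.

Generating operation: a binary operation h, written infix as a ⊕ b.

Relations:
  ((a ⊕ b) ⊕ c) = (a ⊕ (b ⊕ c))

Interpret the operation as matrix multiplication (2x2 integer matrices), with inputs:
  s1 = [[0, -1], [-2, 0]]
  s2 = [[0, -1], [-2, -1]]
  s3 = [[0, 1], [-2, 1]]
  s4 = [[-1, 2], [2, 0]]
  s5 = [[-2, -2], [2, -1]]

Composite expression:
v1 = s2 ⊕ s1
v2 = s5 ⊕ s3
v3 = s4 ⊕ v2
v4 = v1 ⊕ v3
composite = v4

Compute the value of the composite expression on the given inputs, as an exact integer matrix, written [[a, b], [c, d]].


[[0, 12], [16, -4]]

(s2 ⊕ s1) = [[2, 0], [2, 2]]
(s5 ⊕ s3) = [[4, -4], [2, 1]]
(s4 ⊕ (s5 ⊕ s3)) = [[0, 6], [8, -8]]
((s2 ⊕ s1) ⊕ (s4 ⊕ (s5 ⊕ s3))) = [[0, 12], [16, -4]]


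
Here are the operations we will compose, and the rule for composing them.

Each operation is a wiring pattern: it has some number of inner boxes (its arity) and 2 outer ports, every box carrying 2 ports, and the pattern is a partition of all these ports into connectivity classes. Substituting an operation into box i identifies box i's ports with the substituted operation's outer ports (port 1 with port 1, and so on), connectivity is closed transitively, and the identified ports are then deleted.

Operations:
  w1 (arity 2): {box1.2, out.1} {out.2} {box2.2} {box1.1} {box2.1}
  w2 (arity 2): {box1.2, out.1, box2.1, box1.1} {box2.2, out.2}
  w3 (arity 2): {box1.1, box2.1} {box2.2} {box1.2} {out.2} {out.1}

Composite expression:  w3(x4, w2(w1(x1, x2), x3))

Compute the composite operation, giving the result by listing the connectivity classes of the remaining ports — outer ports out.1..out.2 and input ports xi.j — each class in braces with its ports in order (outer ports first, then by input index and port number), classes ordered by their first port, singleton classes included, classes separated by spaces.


Connectivity passes through glued w3-boundaries; trace each wire chain.
after w1, the pattern on (x1, x2) reads {out.1, x1.2} {out.2} {x1.1} {x2.1} {x2.2} (out.j = its outer ports)
after w2, the pattern on (x1, x2, x3) reads {out.1, x1.2, x3.1} {out.2, x3.2} {x1.1} {x2.1} {x2.2} (out.j = its outer ports)
after w3, the pattern on (x4, x1, x2, x3) reads {out.1} {out.2} {x1.1} {x1.2, x3.1, x4.1} {x2.1} {x2.2} {x3.2} {x4.2} (out.j = its outer ports)

{out.1} {out.2} {x1.1} {x1.2, x3.1, x4.1} {x2.1} {x2.2} {x3.2} {x4.2}
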